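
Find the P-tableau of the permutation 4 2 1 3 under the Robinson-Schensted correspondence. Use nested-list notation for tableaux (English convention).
Insert 4: appended to row 1. P = [[4]].
Insert 2: 2 bumps 4 from row 1; 4 starts row 2. P = [[2], [4]].
Insert 1: 1 bumps 2 from row 1; 2 bumps 4 from row 2; 4 starts row 3. P = [[1], [2], [4]].
Insert 3: appended to row 1. P = [[1, 3], [2], [4]].

So P = [[1, 3], [2], [4]].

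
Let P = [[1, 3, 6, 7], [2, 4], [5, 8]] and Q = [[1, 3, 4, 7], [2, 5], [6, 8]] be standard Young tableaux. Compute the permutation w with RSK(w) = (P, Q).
Reverse the RSK construction: for i from n down to 1, find the cell of Q containing i, remove the entry at that cell from P, and reverse-bump it up through P; the value ejected from row 1 is w(i).

Step i=8: Q has 8 at row 3, column 2; remove 8 from row 3 of P and reverse-bump: 8 enters row 2 and ejects 4; 4 enters row 1 and ejects 3. So w(8) = 3. P is now [[1, 4, 6, 7], [2, 8], [5]].
Step i=7: Q has 7 at row 1, column 4; remove that cell from P, ejecting 7. So w(7) = 7. P is now [[1, 4, 6], [2, 8], [5]].
Step i=6: Q has 6 at row 3, column 1; remove 5 from row 3 of P and reverse-bump: 5 enters row 2 and ejects 2; 2 enters row 1 and ejects 1. So w(6) = 1. P is now [[2, 4, 6], [5, 8]].
Step i=5: Q has 5 at row 2, column 2; remove 8 from row 2 of P and reverse-bump: 8 enters row 1 and ejects 6. So w(5) = 6. P is now [[2, 4, 8], [5]].
Step i=4: Q has 4 at row 1, column 3; remove that cell from P, ejecting 8. So w(4) = 8. P is now [[2, 4], [5]].
Step i=3: Q has 3 at row 1, column 2; remove that cell from P, ejecting 4. So w(3) = 4. P is now [[2], [5]].
Step i=2: Q has 2 at row 2, column 1; remove 5 from row 2 of P and reverse-bump: 5 enters row 1 and ejects 2. So w(2) = 2. P is now [[5]].
Step i=1: Q has 1 at row 1, column 1; remove that cell from P, ejecting 5. So w(1) = 5. P is now [].

So w = 5 2 4 8 6 1 7 3.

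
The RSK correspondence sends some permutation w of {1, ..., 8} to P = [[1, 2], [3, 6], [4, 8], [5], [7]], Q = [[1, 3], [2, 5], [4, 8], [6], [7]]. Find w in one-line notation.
7 5 8 4 6 3 1 2

Reverse the RSK construction: for i from n down to 1, find the cell of Q containing i, remove the entry at that cell from P, and reverse-bump it up through P; the value ejected from row 1 is w(i).

Step i=8: Q has 8 at row 3, column 2; remove 8 from row 3 of P and reverse-bump: 8 enters row 2 and ejects 6; 6 enters row 1 and ejects 2. So w(8) = 2. P is now [[1, 6], [3, 8], [4], [5], [7]].
Step i=7: Q has 7 at row 5, column 1; remove 7 from row 5 of P and reverse-bump: 7 enters row 4 and ejects 5; 5 enters row 3 and ejects 4; 4 enters row 2 and ejects 3; 3 enters row 1 and ejects 1. So w(7) = 1. P is now [[3, 6], [4, 8], [5], [7]].
Step i=6: Q has 6 at row 4, column 1; remove 7 from row 4 of P and reverse-bump: 7 enters row 3 and ejects 5; 5 enters row 2 and ejects 4; 4 enters row 1 and ejects 3. So w(6) = 3. P is now [[4, 6], [5, 8], [7]].
Step i=5: Q has 5 at row 2, column 2; remove 8 from row 2 of P and reverse-bump: 8 enters row 1 and ejects 6. So w(5) = 6. P is now [[4, 8], [5], [7]].
Step i=4: Q has 4 at row 3, column 1; remove 7 from row 3 of P and reverse-bump: 7 enters row 2 and ejects 5; 5 enters row 1 and ejects 4. So w(4) = 4. P is now [[5, 8], [7]].
Step i=3: Q has 3 at row 1, column 2; remove that cell from P, ejecting 8. So w(3) = 8. P is now [[5], [7]].
Step i=2: Q has 2 at row 2, column 1; remove 7 from row 2 of P and reverse-bump: 7 enters row 1 and ejects 5. So w(2) = 5. P is now [[7]].
Step i=1: Q has 1 at row 1, column 1; remove that cell from P, ejecting 7. So w(1) = 7. P is now [].

So w = 7 5 8 4 6 3 1 2.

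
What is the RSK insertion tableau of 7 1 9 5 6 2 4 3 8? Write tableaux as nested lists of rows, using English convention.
Insert 7: appended to row 1. P = [[7]].
Insert 1: 1 bumps 7 from row 1; 7 starts row 2. P = [[1], [7]].
Insert 9: appended to row 1. P = [[1, 9], [7]].
Insert 5: 5 bumps 9 from row 1; 9 appends to row 2. P = [[1, 5], [7, 9]].
Insert 6: appended to row 1. P = [[1, 5, 6], [7, 9]].
Insert 2: 2 bumps 5 from row 1; 5 bumps 7 from row 2; 7 starts row 3. P = [[1, 2, 6], [5, 9], [7]].
Insert 4: 4 bumps 6 from row 1; 6 bumps 9 from row 2; 9 appends to row 3. P = [[1, 2, 4], [5, 6], [7, 9]].
Insert 3: 3 bumps 4 from row 1; 4 bumps 5 from row 2; 5 bumps 7 from row 3; 7 starts row 4. P = [[1, 2, 3], [4, 6], [5, 9], [7]].
Insert 8: appended to row 1. P = [[1, 2, 3, 8], [4, 6], [5, 9], [7]].

So P = [[1, 2, 3, 8], [4, 6], [5, 9], [7]].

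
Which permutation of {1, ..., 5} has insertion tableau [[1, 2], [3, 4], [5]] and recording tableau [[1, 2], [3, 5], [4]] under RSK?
Reverse the RSK construction: for i from n down to 1, find the cell of Q containing i, remove the entry at that cell from P, and reverse-bump it up through P; the value ejected from row 1 is w(i).

Step i=5: Q has 5 at row 2, column 2; remove 4 from row 2 of P and reverse-bump: 4 enters row 1 and ejects 2. So w(5) = 2. P is now [[1, 4], [3], [5]].
Step i=4: Q has 4 at row 3, column 1; remove 5 from row 3 of P and reverse-bump: 5 enters row 2 and ejects 3; 3 enters row 1 and ejects 1. So w(4) = 1. P is now [[3, 4], [5]].
Step i=3: Q has 3 at row 2, column 1; remove 5 from row 2 of P and reverse-bump: 5 enters row 1 and ejects 4. So w(3) = 4. P is now [[3, 5]].
Step i=2: Q has 2 at row 1, column 2; remove that cell from P, ejecting 5. So w(2) = 5. P is now [[3]].
Step i=1: Q has 1 at row 1, column 1; remove that cell from P, ejecting 3. So w(1) = 3. P is now [].

So w = 3 5 4 1 2.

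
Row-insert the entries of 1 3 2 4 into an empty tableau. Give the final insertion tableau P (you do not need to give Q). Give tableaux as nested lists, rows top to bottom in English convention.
P = [[1, 2, 4], [3]]

Insert 1: appended to row 1. P = [[1]].
Insert 3: appended to row 1. P = [[1, 3]].
Insert 2: 2 bumps 3 from row 1; 3 starts row 2. P = [[1, 2], [3]].
Insert 4: appended to row 1. P = [[1, 2, 4], [3]].

So P = [[1, 2, 4], [3]].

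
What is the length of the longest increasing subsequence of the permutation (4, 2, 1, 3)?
2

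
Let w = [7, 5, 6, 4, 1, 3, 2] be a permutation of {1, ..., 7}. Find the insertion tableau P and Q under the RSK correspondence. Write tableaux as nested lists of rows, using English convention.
P = [[1, 2], [3, 6], [4], [5], [7]], Q = [[1, 3], [2, 6], [4], [5], [7]]

Insert each entry of the permutation into P by Schensted row insertion, recording in Q the position of each new cell.

After inserting 7: P = [[7]].
After inserting 5: P = [[5], [7]].
After inserting 6: P = [[5, 6], [7]].
After inserting 4: P = [[4, 6], [5], [7]].
After inserting 1: P = [[1, 6], [4], [5], [7]].
After inserting 3: P = [[1, 3], [4, 6], [5], [7]].
After inserting 2: P = [[1, 2], [3, 6], [4], [5], [7]].

So P = [[1, 2], [3, 6], [4], [5], [7]], Q = [[1, 3], [2, 6], [4], [5], [7]].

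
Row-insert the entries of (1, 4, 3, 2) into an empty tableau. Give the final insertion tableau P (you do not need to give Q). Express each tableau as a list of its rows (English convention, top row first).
P = [[1, 2], [3], [4]]

After inserting 1: P = [[1]].
After inserting 4: P = [[1, 4]].
After inserting 3: P = [[1, 3], [4]].
After inserting 2: P = [[1, 2], [3], [4]].

So P = [[1, 2], [3], [4]].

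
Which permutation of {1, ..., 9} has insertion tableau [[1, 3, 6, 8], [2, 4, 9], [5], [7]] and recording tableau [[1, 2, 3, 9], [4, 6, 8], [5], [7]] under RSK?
2 7 9 5 1 4 3 6 8

Reverse the RSK construction: for i from n down to 1, find the cell of Q containing i, remove the entry at that cell from P, and reverse-bump it up through P; the value ejected from row 1 is w(i).

Step i=9: Q has 9 at row 1, column 4; remove that cell from P, ejecting 8. So w(9) = 8. P is now [[1, 3, 6], [2, 4, 9], [5], [7]].
Step i=8: Q has 8 at row 2, column 3; remove 9 from row 2 of P and reverse-bump: 9 enters row 1 and ejects 6. So w(8) = 6. P is now [[1, 3, 9], [2, 4], [5], [7]].
Step i=7: Q has 7 at row 4, column 1; remove 7 from row 4 of P and reverse-bump: 7 enters row 3 and ejects 5; 5 enters row 2 and ejects 4; 4 enters row 1 and ejects 3. So w(7) = 3. P is now [[1, 4, 9], [2, 5], [7]].
Step i=6: Q has 6 at row 2, column 2; remove 5 from row 2 of P and reverse-bump: 5 enters row 1 and ejects 4. So w(6) = 4. P is now [[1, 5, 9], [2], [7]].
Step i=5: Q has 5 at row 3, column 1; remove 7 from row 3 of P and reverse-bump: 7 enters row 2 and ejects 2; 2 enters row 1 and ejects 1. So w(5) = 1. P is now [[2, 5, 9], [7]].
Step i=4: Q has 4 at row 2, column 1; remove 7 from row 2 of P and reverse-bump: 7 enters row 1 and ejects 5. So w(4) = 5. P is now [[2, 7, 9]].
Step i=3: Q has 3 at row 1, column 3; remove that cell from P, ejecting 9. So w(3) = 9. P is now [[2, 7]].
Step i=2: Q has 2 at row 1, column 2; remove that cell from P, ejecting 7. So w(2) = 7. P is now [[2]].
Step i=1: Q has 1 at row 1, column 1; remove that cell from P, ejecting 2. So w(1) = 2. P is now [].

So w = 2 7 9 5 1 4 3 6 8.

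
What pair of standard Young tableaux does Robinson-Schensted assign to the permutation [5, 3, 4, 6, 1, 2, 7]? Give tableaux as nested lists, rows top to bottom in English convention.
Insert each entry of the permutation into P by Schensted row insertion, recording in Q the position of each new cell.

Insert 5: appended to row 1. P = [[5]].
Insert 3: 3 bumps 5 from row 1; 5 starts row 2. P = [[3], [5]].
Insert 4: appended to row 1. P = [[3, 4], [5]].
Insert 6: appended to row 1. P = [[3, 4, 6], [5]].
Insert 1: 1 bumps 3 from row 1; 3 bumps 5 from row 2; 5 starts row 3. P = [[1, 4, 6], [3], [5]].
Insert 2: 2 bumps 4 from row 1; 4 appends to row 2. P = [[1, 2, 6], [3, 4], [5]].
Insert 7: appended to row 1. P = [[1, 2, 6, 7], [3, 4], [5]].

So P = [[1, 2, 6, 7], [3, 4], [5]], Q = [[1, 3, 4, 7], [2, 6], [5]].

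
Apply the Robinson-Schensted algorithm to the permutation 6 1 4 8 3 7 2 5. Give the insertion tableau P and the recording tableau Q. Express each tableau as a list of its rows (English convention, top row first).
Insert each entry of the permutation into P by Schensted row insertion, recording in Q the position of each new cell.

Insert 6: appended to row 1. P = [[6]].
Insert 1: 1 bumps 6 from row 1; 6 starts row 2. P = [[1], [6]].
Insert 4: appended to row 1. P = [[1, 4], [6]].
Insert 8: appended to row 1. P = [[1, 4, 8], [6]].
Insert 3: 3 bumps 4 from row 1; 4 bumps 6 from row 2; 6 starts row 3. P = [[1, 3, 8], [4], [6]].
Insert 7: 7 bumps 8 from row 1; 8 appends to row 2. P = [[1, 3, 7], [4, 8], [6]].
Insert 2: 2 bumps 3 from row 1; 3 bumps 4 from row 2; 4 bumps 6 from row 3; 6 starts row 4. P = [[1, 2, 7], [3, 8], [4], [6]].
Insert 5: 5 bumps 7 from row 1; 7 bumps 8 from row 2; 8 appends to row 3. P = [[1, 2, 5], [3, 7], [4, 8], [6]].

So P = [[1, 2, 5], [3, 7], [4, 8], [6]], Q = [[1, 3, 4], [2, 6], [5, 8], [7]].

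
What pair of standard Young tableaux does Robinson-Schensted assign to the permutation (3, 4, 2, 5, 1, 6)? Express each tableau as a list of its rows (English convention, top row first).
Insert each entry of the permutation into P by Schensted row insertion, recording in Q the position of each new cell.

Insert 3: appended to row 1. P = [[3]].
Insert 4: appended to row 1. P = [[3, 4]].
Insert 2: 2 bumps 3 from row 1; 3 starts row 2. P = [[2, 4], [3]].
Insert 5: appended to row 1. P = [[2, 4, 5], [3]].
Insert 1: 1 bumps 2 from row 1; 2 bumps 3 from row 2; 3 starts row 3. P = [[1, 4, 5], [2], [3]].
Insert 6: appended to row 1. P = [[1, 4, 5, 6], [2], [3]].

So P = [[1, 4, 5, 6], [2], [3]], Q = [[1, 2, 4, 6], [3], [5]].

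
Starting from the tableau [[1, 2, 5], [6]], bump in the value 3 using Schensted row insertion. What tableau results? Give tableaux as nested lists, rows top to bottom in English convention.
In row 1, 3 replaces 5 (the leftmost entry greater than 3); 5 is bumped to row 2. In row 2, 5 replaces 6 (the leftmost entry greater than 5); 6 is bumped to row 3. 6 starts a new row 3. The new tableau is [[1, 2, 3], [5], [6]].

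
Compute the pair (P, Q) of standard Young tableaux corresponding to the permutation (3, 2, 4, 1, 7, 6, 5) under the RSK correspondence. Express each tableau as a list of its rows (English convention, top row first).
P = [[1, 4, 5], [2, 6], [3, 7]], Q = [[1, 3, 5], [2, 6], [4, 7]]

Insert each entry of the permutation into P by Schensted row insertion, recording in Q the position of each new cell.

Insert 3: appended to row 1. P = [[3]].
Insert 2: 2 bumps 3 from row 1; 3 starts row 2. P = [[2], [3]].
Insert 4: appended to row 1. P = [[2, 4], [3]].
Insert 1: 1 bumps 2 from row 1; 2 bumps 3 from row 2; 3 starts row 3. P = [[1, 4], [2], [3]].
Insert 7: appended to row 1. P = [[1, 4, 7], [2], [3]].
Insert 6: 6 bumps 7 from row 1; 7 appends to row 2. P = [[1, 4, 6], [2, 7], [3]].
Insert 5: 5 bumps 6 from row 1; 6 bumps 7 from row 2; 7 appends to row 3. P = [[1, 4, 5], [2, 6], [3, 7]].

So P = [[1, 4, 5], [2, 6], [3, 7]], Q = [[1, 3, 5], [2, 6], [4, 7]].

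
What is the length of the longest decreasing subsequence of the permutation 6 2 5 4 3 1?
5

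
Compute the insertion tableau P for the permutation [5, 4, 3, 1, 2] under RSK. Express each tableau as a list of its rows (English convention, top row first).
Insert 5: appended to row 1. P = [[5]].
Insert 4: 4 bumps 5 from row 1; 5 starts row 2. P = [[4], [5]].
Insert 3: 3 bumps 4 from row 1; 4 bumps 5 from row 2; 5 starts row 3. P = [[3], [4], [5]].
Insert 1: 1 bumps 3 from row 1; 3 bumps 4 from row 2; 4 bumps 5 from row 3; 5 starts row 4. P = [[1], [3], [4], [5]].
Insert 2: appended to row 1. P = [[1, 2], [3], [4], [5]].

So P = [[1, 2], [3], [4], [5]].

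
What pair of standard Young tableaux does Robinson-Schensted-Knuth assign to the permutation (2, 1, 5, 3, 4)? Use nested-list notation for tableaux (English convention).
P = [[1, 3, 4], [2, 5]], Q = [[1, 3, 5], [2, 4]]

Insert each entry of the permutation into P by Schensted row insertion, recording in Q the position of each new cell.

After inserting 2: P = [[2]].
After inserting 1: P = [[1], [2]].
After inserting 5: P = [[1, 5], [2]].
After inserting 3: P = [[1, 3], [2, 5]].
After inserting 4: P = [[1, 3, 4], [2, 5]].

So P = [[1, 3, 4], [2, 5]], Q = [[1, 3, 5], [2, 4]].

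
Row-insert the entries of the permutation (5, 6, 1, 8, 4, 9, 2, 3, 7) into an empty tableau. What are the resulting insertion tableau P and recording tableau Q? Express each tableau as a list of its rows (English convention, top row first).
Insert each entry of the permutation into P by Schensted row insertion, recording in Q the position of each new cell.

Insert 5: appended to row 1. P = [[5]].
Insert 6: appended to row 1. P = [[5, 6]].
Insert 1: 1 bumps 5 from row 1; 5 starts row 2. P = [[1, 6], [5]].
Insert 8: appended to row 1. P = [[1, 6, 8], [5]].
Insert 4: 4 bumps 6 from row 1; 6 appends to row 2. P = [[1, 4, 8], [5, 6]].
Insert 9: appended to row 1. P = [[1, 4, 8, 9], [5, 6]].
Insert 2: 2 bumps 4 from row 1; 4 bumps 5 from row 2; 5 starts row 3. P = [[1, 2, 8, 9], [4, 6], [5]].
Insert 3: 3 bumps 8 from row 1; 8 appends to row 2. P = [[1, 2, 3, 9], [4, 6, 8], [5]].
Insert 7: 7 bumps 9 from row 1; 9 appends to row 2. P = [[1, 2, 3, 7], [4, 6, 8, 9], [5]].

So P = [[1, 2, 3, 7], [4, 6, 8, 9], [5]], Q = [[1, 2, 4, 6], [3, 5, 8, 9], [7]].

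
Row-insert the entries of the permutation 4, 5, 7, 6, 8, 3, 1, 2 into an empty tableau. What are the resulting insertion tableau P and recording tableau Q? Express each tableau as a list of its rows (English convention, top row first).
P = [[1, 2, 6, 8], [3, 5], [4], [7]], Q = [[1, 2, 3, 5], [4, 8], [6], [7]]

Insert each entry of the permutation into P by Schensted row insertion, recording in Q the position of each new cell.

Insert 4: appended to row 1. P = [[4]].
Insert 5: appended to row 1. P = [[4, 5]].
Insert 7: appended to row 1. P = [[4, 5, 7]].
Insert 6: 6 bumps 7 from row 1; 7 starts row 2. P = [[4, 5, 6], [7]].
Insert 8: appended to row 1. P = [[4, 5, 6, 8], [7]].
Insert 3: 3 bumps 4 from row 1; 4 bumps 7 from row 2; 7 starts row 3. P = [[3, 5, 6, 8], [4], [7]].
Insert 1: 1 bumps 3 from row 1; 3 bumps 4 from row 2; 4 bumps 7 from row 3; 7 starts row 4. P = [[1, 5, 6, 8], [3], [4], [7]].
Insert 2: 2 bumps 5 from row 1; 5 appends to row 2. P = [[1, 2, 6, 8], [3, 5], [4], [7]].

So P = [[1, 2, 6, 8], [3, 5], [4], [7]], Q = [[1, 2, 3, 5], [4, 8], [6], [7]].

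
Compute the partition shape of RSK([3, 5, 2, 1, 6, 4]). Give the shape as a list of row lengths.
Row-insert each entry into an empty tableau.

After inserting 3: P = [[3]].
After inserting 5: P = [[3, 5]].
After inserting 2: P = [[2, 5], [3]].
After inserting 1: P = [[1, 5], [2], [3]].
After inserting 6: P = [[1, 5, 6], [2], [3]].
After inserting 4: P = [[1, 4, 6], [2, 5], [3]].

The final insertion tableau P = [[1, 4, 6], [2, 5], [3]] has shape [3, 2, 1].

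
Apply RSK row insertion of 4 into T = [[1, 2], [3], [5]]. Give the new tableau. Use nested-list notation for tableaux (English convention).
[[1, 2, 4], [3], [5]]

4 is larger than every entry of row 1, so it is appended to row 1. The new tableau is [[1, 2, 4], [3], [5]].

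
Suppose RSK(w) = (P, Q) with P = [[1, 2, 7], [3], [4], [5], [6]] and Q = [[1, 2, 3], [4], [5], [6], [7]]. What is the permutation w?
Reverse the RSK construction: for i from n down to 1, find the cell of Q containing i, remove the entry at that cell from P, and reverse-bump it up through P; the value ejected from row 1 is w(i).

Step i=7: Q has 7 at row 5, column 1; remove 6 from row 5 of P and reverse-bump: 6 enters row 4 and ejects 5; 5 enters row 3 and ejects 4; 4 enters row 2 and ejects 3; 3 enters row 1 and ejects 2. So w(7) = 2. P is now [[1, 3, 7], [4], [5], [6]].
Step i=6: Q has 6 at row 4, column 1; remove 6 from row 4 of P and reverse-bump: 6 enters row 3 and ejects 5; 5 enters row 2 and ejects 4; 4 enters row 1 and ejects 3. So w(6) = 3. P is now [[1, 4, 7], [5], [6]].
Step i=5: Q has 5 at row 3, column 1; remove 6 from row 3 of P and reverse-bump: 6 enters row 2 and ejects 5; 5 enters row 1 and ejects 4. So w(5) = 4. P is now [[1, 5, 7], [6]].
Step i=4: Q has 4 at row 2, column 1; remove 6 from row 2 of P and reverse-bump: 6 enters row 1 and ejects 5. So w(4) = 5. P is now [[1, 6, 7]].
Step i=3: Q has 3 at row 1, column 3; remove that cell from P, ejecting 7. So w(3) = 7. P is now [[1, 6]].
Step i=2: Q has 2 at row 1, column 2; remove that cell from P, ejecting 6. So w(2) = 6. P is now [[1]].
Step i=1: Q has 1 at row 1, column 1; remove that cell from P, ejecting 1. So w(1) = 1. P is now [].

So w = 1 6 7 5 4 3 2.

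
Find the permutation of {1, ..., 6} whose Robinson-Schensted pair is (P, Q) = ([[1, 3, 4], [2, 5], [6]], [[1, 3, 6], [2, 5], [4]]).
6 2 5 1 3 4

Reverse RSK: for i = n, n-1, ..., 1, locate i in Q, remove the corresponding corner cell from P, and reverse-bump its entry up through P; the value ejected from row 1 is w(i).

So w = 6 2 5 1 3 4.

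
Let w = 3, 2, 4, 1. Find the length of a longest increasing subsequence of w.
2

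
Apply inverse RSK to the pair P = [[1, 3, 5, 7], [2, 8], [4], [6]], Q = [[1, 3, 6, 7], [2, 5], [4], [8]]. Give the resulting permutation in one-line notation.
Reverse the RSK construction: for i from n down to 1, find the cell of Q containing i, remove the entry at that cell from P, and reverse-bump it up through P; the value ejected from row 1 is w(i).

Step i=8: Q has 8 at row 4, column 1; remove 6 from row 4 of P and reverse-bump: 6 enters row 3 and ejects 4; 4 enters row 2 and ejects 2; 2 enters row 1 and ejects 1. So w(8) = 1. P is now [[2, 3, 5, 7], [4, 8], [6]].
Step i=7: Q has 7 at row 1, column 4; remove that cell from P, ejecting 7. So w(7) = 7. P is now [[2, 3, 5], [4, 8], [6]].
Step i=6: Q has 6 at row 1, column 3; remove that cell from P, ejecting 5. So w(6) = 5. P is now [[2, 3], [4, 8], [6]].
Step i=5: Q has 5 at row 2, column 2; remove 8 from row 2 of P and reverse-bump: 8 enters row 1 and ejects 3. So w(5) = 3. P is now [[2, 8], [4], [6]].
Step i=4: Q has 4 at row 3, column 1; remove 6 from row 3 of P and reverse-bump: 6 enters row 2 and ejects 4; 4 enters row 1 and ejects 2. So w(4) = 2. P is now [[4, 8], [6]].
Step i=3: Q has 3 at row 1, column 2; remove that cell from P, ejecting 8. So w(3) = 8. P is now [[4], [6]].
Step i=2: Q has 2 at row 2, column 1; remove 6 from row 2 of P and reverse-bump: 6 enters row 1 and ejects 4. So w(2) = 4. P is now [[6]].
Step i=1: Q has 1 at row 1, column 1; remove that cell from P, ejecting 6. So w(1) = 6. P is now [].

So w = 6 4 8 2 3 5 7 1.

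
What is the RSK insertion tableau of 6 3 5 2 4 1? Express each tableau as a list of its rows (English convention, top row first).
P = [[1, 4], [2, 5], [3], [6]]

Insert 6: appended to row 1. P = [[6]].
Insert 3: 3 bumps 6 from row 1; 6 starts row 2. P = [[3], [6]].
Insert 5: appended to row 1. P = [[3, 5], [6]].
Insert 2: 2 bumps 3 from row 1; 3 bumps 6 from row 2; 6 starts row 3. P = [[2, 5], [3], [6]].
Insert 4: 4 bumps 5 from row 1; 5 appends to row 2. P = [[2, 4], [3, 5], [6]].
Insert 1: 1 bumps 2 from row 1; 2 bumps 3 from row 2; 3 bumps 6 from row 3; 6 starts row 4. P = [[1, 4], [2, 5], [3], [6]].

So P = [[1, 4], [2, 5], [3], [6]].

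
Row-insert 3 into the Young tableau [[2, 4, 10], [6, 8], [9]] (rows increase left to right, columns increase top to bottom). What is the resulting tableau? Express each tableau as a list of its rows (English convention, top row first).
[[2, 3, 10], [4, 8], [6], [9]]

In row 1, 3 replaces 4 (the leftmost entry greater than 3); 4 is bumped to row 2. In row 2, 4 replaces 6 (the leftmost entry greater than 4); 6 is bumped to row 3. In row 3, 6 replaces 9 (the leftmost entry greater than 6); 9 is bumped to row 4. 9 starts a new row 4. The new tableau is [[2, 3, 10], [4, 8], [6], [9]].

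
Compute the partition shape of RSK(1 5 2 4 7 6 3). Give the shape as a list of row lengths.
Row-insert each entry into an empty tableau.

After inserting 1: P = [[1]].
After inserting 5: P = [[1, 5]].
After inserting 2: P = [[1, 2], [5]].
After inserting 4: P = [[1, 2, 4], [5]].
After inserting 7: P = [[1, 2, 4, 7], [5]].
After inserting 6: P = [[1, 2, 4, 6], [5, 7]].
After inserting 3: P = [[1, 2, 3, 6], [4, 7], [5]].

The final insertion tableau P = [[1, 2, 3, 6], [4, 7], [5]] has shape [4, 2, 1].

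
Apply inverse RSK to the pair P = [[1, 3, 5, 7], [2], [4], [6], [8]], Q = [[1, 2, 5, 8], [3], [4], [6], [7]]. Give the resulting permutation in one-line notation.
Reverse the RSK construction: for i from n down to 1, find the cell of Q containing i, remove the entry at that cell from P, and reverse-bump it up through P; the value ejected from row 1 is w(i).

Step i=8: Q has 8 at row 1, column 4; remove that cell from P, ejecting 7. So w(8) = 7. P is now [[1, 3, 5], [2], [4], [6], [8]].
Step i=7: Q has 7 at row 5, column 1; remove 8 from row 5 of P and reverse-bump: 8 enters row 4 and ejects 6; 6 enters row 3 and ejects 4; 4 enters row 2 and ejects 2; 2 enters row 1 and ejects 1. So w(7) = 1. P is now [[2, 3, 5], [4], [6], [8]].
Step i=6: Q has 6 at row 4, column 1; remove 8 from row 4 of P and reverse-bump: 8 enters row 3 and ejects 6; 6 enters row 2 and ejects 4; 4 enters row 1 and ejects 3. So w(6) = 3. P is now [[2, 4, 5], [6], [8]].
Step i=5: Q has 5 at row 1, column 3; remove that cell from P, ejecting 5. So w(5) = 5. P is now [[2, 4], [6], [8]].
Step i=4: Q has 4 at row 3, column 1; remove 8 from row 3 of P and reverse-bump: 8 enters row 2 and ejects 6; 6 enters row 1 and ejects 4. So w(4) = 4. P is now [[2, 6], [8]].
Step i=3: Q has 3 at row 2, column 1; remove 8 from row 2 of P and reverse-bump: 8 enters row 1 and ejects 6. So w(3) = 6. P is now [[2, 8]].
Step i=2: Q has 2 at row 1, column 2; remove that cell from P, ejecting 8. So w(2) = 8. P is now [[2]].
Step i=1: Q has 1 at row 1, column 1; remove that cell from P, ejecting 2. So w(1) = 2. P is now [].

So w = 2 8 6 4 5 3 1 7.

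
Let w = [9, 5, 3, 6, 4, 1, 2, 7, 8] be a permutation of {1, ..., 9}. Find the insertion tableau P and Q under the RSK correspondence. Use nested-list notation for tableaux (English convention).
Insert each entry of the permutation into P by Schensted row insertion, recording in Q the position of each new cell.

After inserting 9: P = [[9]].
After inserting 5: P = [[5], [9]].
After inserting 3: P = [[3], [5], [9]].
After inserting 6: P = [[3, 6], [5], [9]].
After inserting 4: P = [[3, 4], [5, 6], [9]].
After inserting 1: P = [[1, 4], [3, 6], [5], [9]].
After inserting 2: P = [[1, 2], [3, 4], [5, 6], [9]].
After inserting 7: P = [[1, 2, 7], [3, 4], [5, 6], [9]].
After inserting 8: P = [[1, 2, 7, 8], [3, 4], [5, 6], [9]].

So P = [[1, 2, 7, 8], [3, 4], [5, 6], [9]], Q = [[1, 4, 8, 9], [2, 5], [3, 7], [6]].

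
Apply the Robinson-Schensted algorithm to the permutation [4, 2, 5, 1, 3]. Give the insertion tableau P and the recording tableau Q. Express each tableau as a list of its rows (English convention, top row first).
Insert each entry of the permutation into P by Schensted row insertion, recording in Q the position of each new cell.

After inserting 4: P = [[4]].
After inserting 2: P = [[2], [4]].
After inserting 5: P = [[2, 5], [4]].
After inserting 1: P = [[1, 5], [2], [4]].
After inserting 3: P = [[1, 3], [2, 5], [4]].

So P = [[1, 3], [2, 5], [4]], Q = [[1, 3], [2, 5], [4]].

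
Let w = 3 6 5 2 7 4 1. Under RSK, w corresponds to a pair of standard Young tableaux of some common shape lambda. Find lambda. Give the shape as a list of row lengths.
RSK row insertion gives P = [[1, 4, 7], [2, 5], [3], [6]], which has shape [3, 2, 1, 1].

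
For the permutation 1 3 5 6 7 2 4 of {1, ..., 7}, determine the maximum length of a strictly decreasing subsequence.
2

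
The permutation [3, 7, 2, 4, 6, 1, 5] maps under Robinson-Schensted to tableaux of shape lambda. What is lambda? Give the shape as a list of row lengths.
[3, 2, 2]

Row-insert each entry into an empty tableau.

After inserting 3: P = [[3]].
After inserting 7: P = [[3, 7]].
After inserting 2: P = [[2, 7], [3]].
After inserting 4: P = [[2, 4], [3, 7]].
After inserting 6: P = [[2, 4, 6], [3, 7]].
After inserting 1: P = [[1, 4, 6], [2, 7], [3]].
After inserting 5: P = [[1, 4, 5], [2, 6], [3, 7]].

The final insertion tableau P = [[1, 4, 5], [2, 6], [3, 7]] has shape [3, 2, 2].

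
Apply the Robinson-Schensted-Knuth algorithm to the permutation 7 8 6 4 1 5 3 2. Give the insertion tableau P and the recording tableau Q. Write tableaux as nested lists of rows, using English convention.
Insert each entry of the permutation into P by Schensted row insertion, recording in Q the position of each new cell.

After inserting 7: P = [[7]].
After inserting 8: P = [[7, 8]].
After inserting 6: P = [[6, 8], [7]].
After inserting 4: P = [[4, 8], [6], [7]].
After inserting 1: P = [[1, 8], [4], [6], [7]].
After inserting 5: P = [[1, 5], [4, 8], [6], [7]].
After inserting 3: P = [[1, 3], [4, 5], [6, 8], [7]].
After inserting 2: P = [[1, 2], [3, 5], [4, 8], [6], [7]].

So P = [[1, 2], [3, 5], [4, 8], [6], [7]], Q = [[1, 2], [3, 6], [4, 7], [5], [8]].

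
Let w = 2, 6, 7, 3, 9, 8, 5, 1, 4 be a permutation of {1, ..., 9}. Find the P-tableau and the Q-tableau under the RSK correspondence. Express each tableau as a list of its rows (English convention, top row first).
P = [[1, 3, 4, 8], [2, 5], [6, 7], [9]], Q = [[1, 2, 3, 5], [4, 6], [7, 9], [8]]

Insert each entry of the permutation into P by Schensted row insertion, recording in Q the position of each new cell.

Insert 2: appended to row 1. P = [[2]].
Insert 6: appended to row 1. P = [[2, 6]].
Insert 7: appended to row 1. P = [[2, 6, 7]].
Insert 3: 3 bumps 6 from row 1; 6 starts row 2. P = [[2, 3, 7], [6]].
Insert 9: appended to row 1. P = [[2, 3, 7, 9], [6]].
Insert 8: 8 bumps 9 from row 1; 9 appends to row 2. P = [[2, 3, 7, 8], [6, 9]].
Insert 5: 5 bumps 7 from row 1; 7 bumps 9 from row 2; 9 starts row 3. P = [[2, 3, 5, 8], [6, 7], [9]].
Insert 1: 1 bumps 2 from row 1; 2 bumps 6 from row 2; 6 bumps 9 from row 3; 9 starts row 4. P = [[1, 3, 5, 8], [2, 7], [6], [9]].
Insert 4: 4 bumps 5 from row 1; 5 bumps 7 from row 2; 7 appends to row 3. P = [[1, 3, 4, 8], [2, 5], [6, 7], [9]].

So P = [[1, 3, 4, 8], [2, 5], [6, 7], [9]], Q = [[1, 2, 3, 5], [4, 6], [7, 9], [8]].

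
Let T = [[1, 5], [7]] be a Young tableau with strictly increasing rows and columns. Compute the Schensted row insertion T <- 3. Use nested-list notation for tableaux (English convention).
In row 1, 3 replaces 5 (the leftmost entry greater than 3); 5 is bumped to row 2. In row 2, 5 replaces 7 (the leftmost entry greater than 5); 7 is bumped to row 3. 7 starts a new row 3. The new tableau is [[1, 3], [5], [7]].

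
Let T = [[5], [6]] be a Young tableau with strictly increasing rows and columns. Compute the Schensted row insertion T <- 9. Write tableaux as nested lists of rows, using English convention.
[[5, 9], [6]]

9 is larger than every entry of row 1, so it is appended to row 1. The new tableau is [[5, 9], [6]].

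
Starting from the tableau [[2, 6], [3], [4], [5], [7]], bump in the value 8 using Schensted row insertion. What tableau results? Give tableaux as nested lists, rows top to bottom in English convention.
8 is larger than every entry of row 1, so it is appended to row 1. The new tableau is [[2, 6, 8], [3], [4], [5], [7]].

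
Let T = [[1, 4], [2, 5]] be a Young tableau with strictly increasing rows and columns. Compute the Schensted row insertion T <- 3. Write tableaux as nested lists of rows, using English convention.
In row 1, 3 replaces 4 (the leftmost entry greater than 3); 4 is bumped to row 2. In row 2, 4 replaces 5 (the leftmost entry greater than 4); 5 is bumped to row 3. 5 starts a new row 3. The new tableau is [[1, 3], [2, 4], [5]].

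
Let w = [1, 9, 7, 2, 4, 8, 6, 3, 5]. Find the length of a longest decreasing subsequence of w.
4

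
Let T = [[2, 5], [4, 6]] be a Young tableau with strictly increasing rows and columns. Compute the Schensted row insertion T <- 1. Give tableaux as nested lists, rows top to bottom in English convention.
[[1, 5], [2, 6], [4]]

In row 1, 1 replaces 2 (the leftmost entry greater than 1); 2 is bumped to row 2. In row 2, 2 replaces 4 (the leftmost entry greater than 2); 4 is bumped to row 3. 4 starts a new row 3. The new tableau is [[1, 5], [2, 6], [4]].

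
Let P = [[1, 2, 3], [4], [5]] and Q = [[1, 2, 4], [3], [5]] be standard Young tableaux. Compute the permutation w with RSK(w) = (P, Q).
Reverse the RSK construction: for i from n down to 1, find the cell of Q containing i, remove the entry at that cell from P, and reverse-bump it up through P; the value ejected from row 1 is w(i).

Step i=5: Q has 5 at row 3, column 1; remove 5 from row 3 of P and reverse-bump: 5 enters row 2 and ejects 4; 4 enters row 1 and ejects 3. So w(5) = 3. P is now [[1, 2, 4], [5]].
Step i=4: Q has 4 at row 1, column 3; remove that cell from P, ejecting 4. So w(4) = 4. P is now [[1, 2], [5]].
Step i=3: Q has 3 at row 2, column 1; remove 5 from row 2 of P and reverse-bump: 5 enters row 1 and ejects 2. So w(3) = 2. P is now [[1, 5]].
Step i=2: Q has 2 at row 1, column 2; remove that cell from P, ejecting 5. So w(2) = 5. P is now [[1]].
Step i=1: Q has 1 at row 1, column 1; remove that cell from P, ejecting 1. So w(1) = 1. P is now [].

So w = 1 5 2 4 3.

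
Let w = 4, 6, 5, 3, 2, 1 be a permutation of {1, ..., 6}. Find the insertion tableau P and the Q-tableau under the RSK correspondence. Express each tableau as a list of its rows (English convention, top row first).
Insert each entry of the permutation into P by Schensted row insertion, recording in Q the position of each new cell.

After inserting 4: P = [[4]].
After inserting 6: P = [[4, 6]].
After inserting 5: P = [[4, 5], [6]].
After inserting 3: P = [[3, 5], [4], [6]].
After inserting 2: P = [[2, 5], [3], [4], [6]].
After inserting 1: P = [[1, 5], [2], [3], [4], [6]].

So P = [[1, 5], [2], [3], [4], [6]], Q = [[1, 2], [3], [4], [5], [6]].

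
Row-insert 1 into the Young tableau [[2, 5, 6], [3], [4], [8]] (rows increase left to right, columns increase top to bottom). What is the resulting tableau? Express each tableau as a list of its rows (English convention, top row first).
In row 1, 1 replaces 2 (the leftmost entry greater than 1); 2 is bumped to row 2. In row 2, 2 replaces 3 (the leftmost entry greater than 2); 3 is bumped to row 3. In row 3, 3 replaces 4 (the leftmost entry greater than 3); 4 is bumped to row 4. In row 4, 4 replaces 8 (the leftmost entry greater than 4); 8 is bumped to row 5. 8 starts a new row 5. The new tableau is [[1, 5, 6], [2], [3], [4], [8]].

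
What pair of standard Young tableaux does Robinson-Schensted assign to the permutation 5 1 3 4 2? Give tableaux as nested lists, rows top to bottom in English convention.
P = [[1, 2, 4], [3], [5]], Q = [[1, 3, 4], [2], [5]]

Insert each entry of the permutation into P by Schensted row insertion, recording in Q the position of each new cell.

Insert 5: appended to row 1. P = [[5]].
Insert 1: 1 bumps 5 from row 1; 5 starts row 2. P = [[1], [5]].
Insert 3: appended to row 1. P = [[1, 3], [5]].
Insert 4: appended to row 1. P = [[1, 3, 4], [5]].
Insert 2: 2 bumps 3 from row 1; 3 bumps 5 from row 2; 5 starts row 3. P = [[1, 2, 4], [3], [5]].

So P = [[1, 2, 4], [3], [5]], Q = [[1, 3, 4], [2], [5]].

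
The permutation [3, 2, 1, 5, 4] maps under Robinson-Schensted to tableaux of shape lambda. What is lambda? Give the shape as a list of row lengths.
Row-insert each entry into an empty tableau.

After inserting 3: P = [[3]].
After inserting 2: P = [[2], [3]].
After inserting 1: P = [[1], [2], [3]].
After inserting 5: P = [[1, 5], [2], [3]].
After inserting 4: P = [[1, 4], [2, 5], [3]].

The final insertion tableau P = [[1, 4], [2, 5], [3]] has shape [2, 2, 1].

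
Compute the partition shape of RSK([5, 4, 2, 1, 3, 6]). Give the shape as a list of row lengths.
[3, 1, 1, 1]

Row-insert each entry into an empty tableau.

After inserting 5: P = [[5]].
After inserting 4: P = [[4], [5]].
After inserting 2: P = [[2], [4], [5]].
After inserting 1: P = [[1], [2], [4], [5]].
After inserting 3: P = [[1, 3], [2], [4], [5]].
After inserting 6: P = [[1, 3, 6], [2], [4], [5]].

The final insertion tableau P = [[1, 3, 6], [2], [4], [5]] has shape [3, 1, 1, 1].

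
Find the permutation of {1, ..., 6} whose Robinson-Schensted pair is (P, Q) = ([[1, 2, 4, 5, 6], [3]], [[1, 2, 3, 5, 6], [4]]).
Reverse the RSK construction: for i from n down to 1, find the cell of Q containing i, remove the entry at that cell from P, and reverse-bump it up through P; the value ejected from row 1 is w(i).

Step i=6: Q has 6 at row 1, column 5; remove that cell from P, ejecting 6. So w(6) = 6. P is now [[1, 2, 4, 5], [3]].
Step i=5: Q has 5 at row 1, column 4; remove that cell from P, ejecting 5. So w(5) = 5. P is now [[1, 2, 4], [3]].
Step i=4: Q has 4 at row 2, column 1; remove 3 from row 2 of P and reverse-bump: 3 enters row 1 and ejects 2. So w(4) = 2. P is now [[1, 3, 4]].
Step i=3: Q has 3 at row 1, column 3; remove that cell from P, ejecting 4. So w(3) = 4. P is now [[1, 3]].
Step i=2: Q has 2 at row 1, column 2; remove that cell from P, ejecting 3. So w(2) = 3. P is now [[1]].
Step i=1: Q has 1 at row 1, column 1; remove that cell from P, ejecting 1. So w(1) = 1. P is now [].

So w = 1 3 4 2 5 6.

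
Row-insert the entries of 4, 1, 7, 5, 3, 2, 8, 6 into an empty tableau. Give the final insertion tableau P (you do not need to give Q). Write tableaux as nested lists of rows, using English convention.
Insert 4: appended to row 1. P = [[4]].
Insert 1: 1 bumps 4 from row 1; 4 starts row 2. P = [[1], [4]].
Insert 7: appended to row 1. P = [[1, 7], [4]].
Insert 5: 5 bumps 7 from row 1; 7 appends to row 2. P = [[1, 5], [4, 7]].
Insert 3: 3 bumps 5 from row 1; 5 bumps 7 from row 2; 7 starts row 3. P = [[1, 3], [4, 5], [7]].
Insert 2: 2 bumps 3 from row 1; 3 bumps 4 from row 2; 4 bumps 7 from row 3; 7 starts row 4. P = [[1, 2], [3, 5], [4], [7]].
Insert 8: appended to row 1. P = [[1, 2, 8], [3, 5], [4], [7]].
Insert 6: 6 bumps 8 from row 1; 8 appends to row 2. P = [[1, 2, 6], [3, 5, 8], [4], [7]].

So P = [[1, 2, 6], [3, 5, 8], [4], [7]].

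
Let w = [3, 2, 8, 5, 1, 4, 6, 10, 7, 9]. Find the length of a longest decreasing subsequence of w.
3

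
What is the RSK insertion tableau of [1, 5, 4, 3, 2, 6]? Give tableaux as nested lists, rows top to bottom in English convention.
P = [[1, 2, 6], [3], [4], [5]]

Insert 1: appended to row 1. P = [[1]].
Insert 5: appended to row 1. P = [[1, 5]].
Insert 4: 4 bumps 5 from row 1; 5 starts row 2. P = [[1, 4], [5]].
Insert 3: 3 bumps 4 from row 1; 4 bumps 5 from row 2; 5 starts row 3. P = [[1, 3], [4], [5]].
Insert 2: 2 bumps 3 from row 1; 3 bumps 4 from row 2; 4 bumps 5 from row 3; 5 starts row 4. P = [[1, 2], [3], [4], [5]].
Insert 6: appended to row 1. P = [[1, 2, 6], [3], [4], [5]].

So P = [[1, 2, 6], [3], [4], [5]].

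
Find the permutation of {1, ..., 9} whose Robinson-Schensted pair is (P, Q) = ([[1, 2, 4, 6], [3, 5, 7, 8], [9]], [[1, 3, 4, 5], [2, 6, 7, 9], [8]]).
Reverse RSK: for i = n, n-1, ..., 1, locate i in Q, remove the corresponding corner cell from P, and reverse-bump its entry up through P; the value ejected from row 1 is w(i).

So w = 3 1 5 7 9 2 8 4 6.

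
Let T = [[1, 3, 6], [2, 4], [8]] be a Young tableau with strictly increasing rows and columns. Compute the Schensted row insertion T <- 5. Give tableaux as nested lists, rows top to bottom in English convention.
[[1, 3, 5], [2, 4, 6], [8]]

In row 1, 5 replaces 6 (the leftmost entry greater than 5); 6 is bumped to row 2. 6 is appended to row 2. The new tableau is [[1, 3, 5], [2, 4, 6], [8]].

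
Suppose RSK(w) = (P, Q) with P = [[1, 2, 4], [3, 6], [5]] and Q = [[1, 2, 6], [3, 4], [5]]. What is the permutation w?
5 6 1 3 2 4

Reverse the RSK construction: for i from n down to 1, find the cell of Q containing i, remove the entry at that cell from P, and reverse-bump it up through P; the value ejected from row 1 is w(i).

Step i=6: Q has 6 at row 1, column 3; remove that cell from P, ejecting 4. So w(6) = 4. P is now [[1, 2], [3, 6], [5]].
Step i=5: Q has 5 at row 3, column 1; remove 5 from row 3 of P and reverse-bump: 5 enters row 2 and ejects 3; 3 enters row 1 and ejects 2. So w(5) = 2. P is now [[1, 3], [5, 6]].
Step i=4: Q has 4 at row 2, column 2; remove 6 from row 2 of P and reverse-bump: 6 enters row 1 and ejects 3. So w(4) = 3. P is now [[1, 6], [5]].
Step i=3: Q has 3 at row 2, column 1; remove 5 from row 2 of P and reverse-bump: 5 enters row 1 and ejects 1. So w(3) = 1. P is now [[5, 6]].
Step i=2: Q has 2 at row 1, column 2; remove that cell from P, ejecting 6. So w(2) = 6. P is now [[5]].
Step i=1: Q has 1 at row 1, column 1; remove that cell from P, ejecting 5. So w(1) = 5. P is now [].

So w = 5 6 1 3 2 4.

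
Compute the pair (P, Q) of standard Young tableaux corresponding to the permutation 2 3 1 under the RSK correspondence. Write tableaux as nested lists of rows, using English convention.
Insert each entry of the permutation into P by Schensted row insertion, recording in Q the position of each new cell.

After inserting 2: P = [[2]].
After inserting 3: P = [[2, 3]].
After inserting 1: P = [[1, 3], [2]].

So P = [[1, 3], [2]], Q = [[1, 2], [3]].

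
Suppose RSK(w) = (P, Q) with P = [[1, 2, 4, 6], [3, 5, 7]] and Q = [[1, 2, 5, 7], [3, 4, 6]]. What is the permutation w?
3 5 1 2 7 4 6

Reverse the RSK construction: for i from n down to 1, find the cell of Q containing i, remove the entry at that cell from P, and reverse-bump it up through P; the value ejected from row 1 is w(i).

Step i=7: Q has 7 at row 1, column 4; remove that cell from P, ejecting 6. So w(7) = 6. P is now [[1, 2, 4], [3, 5, 7]].
Step i=6: Q has 6 at row 2, column 3; remove 7 from row 2 of P and reverse-bump: 7 enters row 1 and ejects 4. So w(6) = 4. P is now [[1, 2, 7], [3, 5]].
Step i=5: Q has 5 at row 1, column 3; remove that cell from P, ejecting 7. So w(5) = 7. P is now [[1, 2], [3, 5]].
Step i=4: Q has 4 at row 2, column 2; remove 5 from row 2 of P and reverse-bump: 5 enters row 1 and ejects 2. So w(4) = 2. P is now [[1, 5], [3]].
Step i=3: Q has 3 at row 2, column 1; remove 3 from row 2 of P and reverse-bump: 3 enters row 1 and ejects 1. So w(3) = 1. P is now [[3, 5]].
Step i=2: Q has 2 at row 1, column 2; remove that cell from P, ejecting 5. So w(2) = 5. P is now [[3]].
Step i=1: Q has 1 at row 1, column 1; remove that cell from P, ejecting 3. So w(1) = 3. P is now [].

So w = 3 5 1 2 7 4 6.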